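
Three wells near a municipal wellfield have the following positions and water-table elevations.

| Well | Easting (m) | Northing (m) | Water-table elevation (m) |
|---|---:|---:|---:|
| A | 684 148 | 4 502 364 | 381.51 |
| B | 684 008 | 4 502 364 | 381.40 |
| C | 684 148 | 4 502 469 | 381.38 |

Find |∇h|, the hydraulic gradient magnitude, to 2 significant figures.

∂h/∂x = (381.40 − 381.51) / (684008 − 684148) = +0.0007857
∂h/∂y = (381.38 − 381.51) / (4502469 − 4502364) = -0.001238
|∇h| = √(0.0007857² + -0.001238²) = 0.001466

0.0015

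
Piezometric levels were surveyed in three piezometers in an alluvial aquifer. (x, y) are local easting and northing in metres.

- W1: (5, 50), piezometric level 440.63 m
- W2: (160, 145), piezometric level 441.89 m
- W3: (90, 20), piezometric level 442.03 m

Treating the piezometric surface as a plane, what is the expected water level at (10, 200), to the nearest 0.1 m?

439.4 m

Three-point gradient (reference W1): Δ to W2 = (155, 95, +1.26), Δ to W3 = (85, -30, +1.40).
∂h/∂x = +0.01342, ∂h/∂y = -0.008637 (det = -12725).
h(10, 200) = 440.63 + (+0.01342)·(5) + (-0.008637)·(150) = 440.63 +0.067 -1.295 = 439.402 m.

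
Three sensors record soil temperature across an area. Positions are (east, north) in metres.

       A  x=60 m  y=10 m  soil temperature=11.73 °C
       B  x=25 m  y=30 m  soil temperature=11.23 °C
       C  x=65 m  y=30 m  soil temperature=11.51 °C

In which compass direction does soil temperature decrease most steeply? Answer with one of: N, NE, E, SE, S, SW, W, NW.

Differences from A: to B (Δx, Δy, Δh) = (-35, 20, -0.50); to C = (5, 20, -0.22).
Determinant of the coordinate differences = (-35)·20 − 5·20 = -800.
∂T/∂x = [(-0.50)·20 − (-0.22)·20] / -800 = +0.007000
∂T/∂y = [(-35)·(-0.22) − 5·(-0.50)] / -800 = -0.01275
Steepest decrease is along −∇f = (-0.007000 E, +0.01275 N) → northwest.

NW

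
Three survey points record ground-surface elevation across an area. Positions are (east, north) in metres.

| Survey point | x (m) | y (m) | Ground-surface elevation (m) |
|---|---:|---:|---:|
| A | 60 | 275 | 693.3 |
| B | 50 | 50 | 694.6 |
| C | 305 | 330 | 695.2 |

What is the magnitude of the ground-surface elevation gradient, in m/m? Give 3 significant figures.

Taking A as reference: B−A = (-10, -225, +1.3); C−A = (245, 55, +1.9).
Solve a·Δx + b·Δy = Δz: det = (-10)·55 − 245·(-225) = 54575.
∂z/∂x = [(+1.3)·55 − (+1.9)·(-225)] / 54575 = +0.009143
∂z/∂y = [(-10)·(+1.9) − 245·(+1.3)] / 54575 = -0.006184
|∇f| = √(0.009143² + -0.006184²) = 0.01104 m/m

0.0110 m/m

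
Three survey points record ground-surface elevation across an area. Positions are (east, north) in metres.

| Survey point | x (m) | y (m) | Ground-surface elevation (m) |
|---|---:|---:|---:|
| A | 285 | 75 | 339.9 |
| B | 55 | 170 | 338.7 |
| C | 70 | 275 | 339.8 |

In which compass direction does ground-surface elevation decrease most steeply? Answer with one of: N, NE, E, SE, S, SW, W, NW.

SW

Taking A as reference: B−A = (-230, 95, -1.2); C−A = (-215, 200, -0.1).
Determinant of the coordinate differences = (-230)·200 − (-215)·95 = -25575.
∂z/∂x = [(-1.2)·200 − (-0.1)·95] / -25575 = +0.009013
∂z/∂y = [(-230)·(-0.1) − (-215)·(-1.2)] / -25575 = +0.009189
Steepest decrease is along −∇f = (-0.009013 E, -0.009189 N) → southwest.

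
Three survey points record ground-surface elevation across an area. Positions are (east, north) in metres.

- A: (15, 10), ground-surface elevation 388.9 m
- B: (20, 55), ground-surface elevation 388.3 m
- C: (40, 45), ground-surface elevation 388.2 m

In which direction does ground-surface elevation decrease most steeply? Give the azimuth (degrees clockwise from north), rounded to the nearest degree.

042°

With z = a·x + b·y + c and A as origin, the differences give:
  5·a + 45·b = -0.6
  25·a + 35·b = -0.7
Eliminate b (×35 and ×45, subtract): -950·a = 10.50 → a = ∂z/∂x = -0.01105
Back-substitute: b = ∂z/∂y = -0.01211.
Steepest decrease is along −∇f: components (+0.01105 E, +0.01211 N).
Azimuth = atan2(+0.01105, +0.01211) = 42.4° ≈ 042°.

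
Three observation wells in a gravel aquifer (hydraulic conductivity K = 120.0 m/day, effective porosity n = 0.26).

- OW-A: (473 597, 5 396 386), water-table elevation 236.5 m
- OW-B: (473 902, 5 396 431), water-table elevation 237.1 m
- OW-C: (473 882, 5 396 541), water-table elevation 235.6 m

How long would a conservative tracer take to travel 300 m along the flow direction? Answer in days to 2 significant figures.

Differences from OW-A: to OW-B (Δx, Δy, Δh) = (305, 45, +0.6); to OW-C = (285, 155, -0.9).
Determinant of the coordinate differences = 305·155 − 285·45 = 34450.
∂h/∂x = [(+0.6)·155 − (-0.9)·45] / 34450 = +0.003875
∂h/∂y = [305·(-0.9) − 285·(+0.6)] / 34450 = -0.01293
|∇h| = √(0.003875² + -0.01293²) = 0.0135
Seepage velocity v = K·i/n = 120.0 × 0.0135 / 0.26 = 6.231 m/day.
t = 300 / 6.231 = 48.15 days.

48 days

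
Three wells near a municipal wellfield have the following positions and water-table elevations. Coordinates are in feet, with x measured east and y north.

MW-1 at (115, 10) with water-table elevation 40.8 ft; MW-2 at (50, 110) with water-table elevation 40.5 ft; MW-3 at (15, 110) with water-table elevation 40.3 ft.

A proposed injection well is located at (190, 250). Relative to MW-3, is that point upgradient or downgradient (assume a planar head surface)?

upgradient

Differences from MW-1: to MW-2 (Δx, Δy, Δh) = (-65, 100, -0.3); to MW-3 = (-100, 100, -0.5).
Solve a·Δx + b·Δy = Δh: det = (-65)·100 − (-100)·100 = 3500.
∂h/∂x = [(-0.3)·100 − (-0.5)·100] / 3500 = +0.005714
∂h/∂y = [(-65)·(-0.5) − (-100)·(-0.3)] / 3500 = +0.0007143
Head at (190, 250) = 40.8 + (+0.005714)·(75) + (+0.0007143)·(240) = 41.40 ft.
That is higher than the 40.3 ft at MW-3, so the point is upgradient.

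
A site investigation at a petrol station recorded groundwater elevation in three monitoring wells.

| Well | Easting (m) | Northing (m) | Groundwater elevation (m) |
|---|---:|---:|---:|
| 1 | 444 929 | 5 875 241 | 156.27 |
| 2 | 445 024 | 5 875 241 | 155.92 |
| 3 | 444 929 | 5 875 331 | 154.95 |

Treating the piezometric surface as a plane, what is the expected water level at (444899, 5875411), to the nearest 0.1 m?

∂h/∂x = (155.92 − 156.27) / (445024 − 444929) = -0.003684
∂h/∂y = (154.95 − 156.27) / (5875331 − 5875241) = -0.01467
h(444899, 5875411) = 156.27 + (-0.003684)·(-30) + (-0.01467)·(170) = 156.27 +0.111 -2.493 = 153.887 m.

153.9 m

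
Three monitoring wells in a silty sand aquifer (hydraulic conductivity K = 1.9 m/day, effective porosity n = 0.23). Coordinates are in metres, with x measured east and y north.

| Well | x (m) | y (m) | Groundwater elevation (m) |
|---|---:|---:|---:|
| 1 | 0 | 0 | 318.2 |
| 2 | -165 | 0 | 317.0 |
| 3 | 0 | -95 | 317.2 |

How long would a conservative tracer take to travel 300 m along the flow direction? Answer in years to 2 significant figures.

∂h/∂x = (317.0 − 318.2) / (-165 − 0) = +0.007273
∂h/∂y = (317.2 − 318.2) / (-95 − 0) = +0.01053
|∇h| = √(0.007273² + 0.01053²) = 0.0128
Seepage velocity v = K·i/n = 1.9 × 0.0128 / 0.23 = 0.1057 m/day.
t = 300 / 0.1057 = 2838 days = 7.77 years.

7.8 years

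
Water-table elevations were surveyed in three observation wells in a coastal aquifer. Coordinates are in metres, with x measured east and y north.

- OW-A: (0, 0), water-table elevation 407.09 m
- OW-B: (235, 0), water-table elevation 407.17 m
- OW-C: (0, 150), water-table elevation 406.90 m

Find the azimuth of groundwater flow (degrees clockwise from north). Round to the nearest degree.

345°

∂h/∂x = (407.17 − 407.09) / (235 − 0) = +0.0003404
∂h/∂y = (406.90 − 407.09) / (150 − 0) = -0.001267
Flow direction (−∇h) has components (-0.0003404 E, +0.001267 N).
Azimuth = atan2(E, N) = atan2(-0.0003404, +0.001267) = 345.0° ≈ 345°.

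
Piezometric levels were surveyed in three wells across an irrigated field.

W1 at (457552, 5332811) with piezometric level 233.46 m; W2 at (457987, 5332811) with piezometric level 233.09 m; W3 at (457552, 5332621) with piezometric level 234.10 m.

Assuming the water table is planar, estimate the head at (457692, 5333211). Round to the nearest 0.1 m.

∂h/∂x = (233.09 − 233.46) / (457987 − 457552) = -0.0008506
∂h/∂y = (234.10 − 233.46) / (5332621 − 5332811) = -0.003368
h(457692, 5333211) = 233.46 + (-0.0008506)·(140) + (-0.003368)·(400) = 233.46 -0.119 -1.347 = 231.994 m.

232.0 m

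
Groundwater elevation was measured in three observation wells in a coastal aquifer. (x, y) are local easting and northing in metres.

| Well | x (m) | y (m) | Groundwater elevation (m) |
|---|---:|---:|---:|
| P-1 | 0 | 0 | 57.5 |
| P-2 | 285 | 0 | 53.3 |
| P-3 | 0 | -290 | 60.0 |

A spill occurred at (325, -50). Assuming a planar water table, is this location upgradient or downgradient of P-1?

∂h/∂x = (53.3 − 57.5) / (285 − 0) = -0.01474
∂h/∂y = (60.0 − 57.5) / (-290 − 0) = -0.008621
Head at (325, -50) = 57.5 + (-0.01474)·(325) + (-0.008621)·(-50) = 53.14 m.
That is lower than the 57.5 m at P-1, so the point is downgradient.

downgradient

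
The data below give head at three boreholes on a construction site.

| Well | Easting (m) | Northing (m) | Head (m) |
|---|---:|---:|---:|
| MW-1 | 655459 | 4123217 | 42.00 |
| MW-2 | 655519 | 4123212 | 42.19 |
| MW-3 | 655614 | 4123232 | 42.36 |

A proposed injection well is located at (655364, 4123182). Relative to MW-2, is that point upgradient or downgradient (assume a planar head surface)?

downgradient

Three-point gradient (reference MW-1): Δ to MW-2 = (60, -5, +0.19), Δ to MW-3 = (155, 15, +0.36).
∂h/∂x = +0.002776, ∂h/∂y = -0.004687 (det = 1675).
Head at (655364, 4123182) = 42.00 + (+0.002776)·(-95) + (-0.004687)·(-35) = 41.90 m.
That is lower than the 42.19 m at MW-2, so the point is downgradient.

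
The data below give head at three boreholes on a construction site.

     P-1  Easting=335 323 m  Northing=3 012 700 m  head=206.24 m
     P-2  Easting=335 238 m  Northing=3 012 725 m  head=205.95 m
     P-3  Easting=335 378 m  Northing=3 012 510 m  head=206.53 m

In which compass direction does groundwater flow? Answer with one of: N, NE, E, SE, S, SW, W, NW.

Taking P-1 as reference: P-2−P-1 = (-85, 25, -0.29); P-3−P-1 = (55, -190, +0.29).
Solve a·Δx + b·Δy = Δh: det = (-85)·(-190) − 55·25 = 14775.
∂h/∂x = [(-0.29)·(-190) − (+0.29)·25] / 14775 = +0.003239
∂h/∂y = [(-85)·(+0.29) − 55·(-0.29)] / 14775 = -0.0005888
Flow = −∇h = (-0.003239 east, +0.0005888 north), which points west.

W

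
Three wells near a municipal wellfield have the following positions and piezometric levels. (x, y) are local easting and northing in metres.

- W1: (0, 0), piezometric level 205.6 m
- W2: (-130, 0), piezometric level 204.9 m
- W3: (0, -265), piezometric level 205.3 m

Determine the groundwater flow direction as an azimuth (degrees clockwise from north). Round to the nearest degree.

∂h/∂x = (204.9 − 205.6) / (-130 − 0) = +0.005385
∂h/∂y = (205.3 − 205.6) / (-265 − 0) = +0.001132
Flow direction (−∇h) has components (-0.005385 E, -0.001132 N).
Azimuth = atan2(E, N) = atan2(-0.005385, -0.001132) = 258.1° ≈ 258°.

258°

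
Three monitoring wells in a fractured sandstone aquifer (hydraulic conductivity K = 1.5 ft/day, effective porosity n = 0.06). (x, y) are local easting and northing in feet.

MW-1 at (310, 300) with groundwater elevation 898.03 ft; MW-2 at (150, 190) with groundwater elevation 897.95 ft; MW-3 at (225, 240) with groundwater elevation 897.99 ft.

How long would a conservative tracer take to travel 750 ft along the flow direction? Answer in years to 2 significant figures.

36 years

Differences from MW-1: to MW-2 (Δx, Δy, Δh) = (-160, -110, -0.08); to MW-3 = (-85, -60, -0.04).
Solve a·Δx + b·Δy = Δh: det = (-160)·(-60) − (-85)·(-110) = 250.
∂h/∂x = [(-0.08)·(-60) − (-0.04)·(-110)] / 250 = +0.001600
∂h/∂y = [(-160)·(-0.04) − (-85)·(-0.08)] / 250 = -0.001600
|∇h| = √(0.001600² + -0.001600²) = 0.002263
Seepage velocity v = K·i/n = 1.5 × 0.002263 / 0.06 = 0.05658 ft/day.
t = 750 / 0.05658 = 1.326e+04 days = 36.3 years.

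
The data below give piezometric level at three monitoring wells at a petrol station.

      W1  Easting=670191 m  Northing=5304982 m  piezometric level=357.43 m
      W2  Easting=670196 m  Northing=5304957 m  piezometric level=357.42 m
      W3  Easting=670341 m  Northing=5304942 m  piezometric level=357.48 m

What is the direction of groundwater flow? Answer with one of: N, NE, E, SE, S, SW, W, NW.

SW

With h = a·x + b·y + c and W1 as origin, the differences give:
  5·a + (-25)·b = -0.01
  150·a + (-40)·b = +0.05
Eliminate b (×(-40) and ×(-25), subtract): 3550·a = 1.650 → a = ∂h/∂x = +0.0004648
Back-substitute: b = ∂h/∂y = +0.0004930.
Flow = −∇h = (-0.0004648 east, -0.0004930 north), which points southwest.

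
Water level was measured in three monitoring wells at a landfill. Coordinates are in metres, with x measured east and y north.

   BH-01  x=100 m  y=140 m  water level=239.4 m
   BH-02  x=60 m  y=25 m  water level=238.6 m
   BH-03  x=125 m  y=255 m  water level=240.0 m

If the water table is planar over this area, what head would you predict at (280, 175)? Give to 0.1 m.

Differences from BH-01: to BH-02 (Δx, Δy, Δh) = (-40, -115, -0.8); to BH-03 = (25, 115, +0.6).
Solve a·Δx + b·Δy = Δh: det = (-40)·115 − 25·(-115) = -1725.
∂h/∂x = [(-0.8)·115 − (+0.6)·(-115)] / -1725 = +0.01333
∂h/∂y = [(-40)·(+0.6) − 25·(-0.8)] / -1725 = +0.002319
h(280, 175) = 239.4 + (+0.01333)·(180) + (+0.002319)·(35) = 239.4 +2.400 +0.081 = 241.881 m.

241.9 m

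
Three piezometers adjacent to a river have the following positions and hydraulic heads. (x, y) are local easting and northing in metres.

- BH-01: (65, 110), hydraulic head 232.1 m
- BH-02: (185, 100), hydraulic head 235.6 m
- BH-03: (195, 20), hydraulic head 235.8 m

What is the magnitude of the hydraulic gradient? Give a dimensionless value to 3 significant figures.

With h = a·x + b·y + c and BH-01 as origin, the differences give:
  120·a + (-10)·b = +3.5
  130·a + (-90)·b = +3.7
Eliminate b (×(-90) and ×(-10), subtract): -9500·a = -278.00 → a = ∂h/∂x = +0.02926
Back-substitute: b = ∂h/∂y = +0.001158.
|∇h| = √(0.02926² + 0.001158²) = 0.02928

0.0293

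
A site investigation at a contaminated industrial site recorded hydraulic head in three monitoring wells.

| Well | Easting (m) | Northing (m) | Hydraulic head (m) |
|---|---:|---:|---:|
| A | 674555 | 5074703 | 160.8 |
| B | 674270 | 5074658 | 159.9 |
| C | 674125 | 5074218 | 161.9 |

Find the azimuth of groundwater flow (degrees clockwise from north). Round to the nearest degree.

325°

With h = a·x + b·y + c and A as origin, the differences give:
  (-285)·a + (-45)·b = -0.9
  (-430)·a + (-485)·b = +1.1
Eliminate b (×(-485) and ×(-45), subtract): 118875·a = 486.00 → a = ∂h/∂x = +0.004088
Back-substitute: b = ∂h/∂y = -0.005893.
Flow direction (−∇h) has components (-0.004088 E, +0.005893 N).
Azimuth = atan2(E, N) = atan2(-0.004088, +0.005893) = 325.2° ≈ 325°.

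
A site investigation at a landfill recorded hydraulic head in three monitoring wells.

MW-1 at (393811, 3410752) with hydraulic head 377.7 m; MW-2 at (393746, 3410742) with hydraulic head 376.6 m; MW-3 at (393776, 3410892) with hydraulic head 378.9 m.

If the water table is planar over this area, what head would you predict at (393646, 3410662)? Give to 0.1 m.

Three-point gradient (reference MW-1): Δ to MW-2 = (-65, -10, -1.1), Δ to MW-3 = (-35, 140, +1.2).
∂h/∂x = +0.01503, ∂h/∂y = +0.01233 (det = -9450).
h(393646, 3410662) = 377.7 + (+0.01503)·(-165) + (+0.01233)·(-90) = 377.7 -2.479 -1.110 = 374.111 m.

374.1 m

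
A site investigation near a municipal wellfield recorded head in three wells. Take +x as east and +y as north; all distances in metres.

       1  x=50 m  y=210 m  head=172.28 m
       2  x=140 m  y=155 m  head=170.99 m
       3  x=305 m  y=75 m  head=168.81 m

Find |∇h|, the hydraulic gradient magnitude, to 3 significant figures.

Three-point gradient (reference 1): Δ to 2 = (90, -55, -1.29), Δ to 3 = (255, -135, -3.47).
∂h/∂x = -0.008907, ∂h/∂y = +0.008880 (det = 1875).
|∇h| = √(-0.008907² + 0.008880²) = 0.01258

0.0126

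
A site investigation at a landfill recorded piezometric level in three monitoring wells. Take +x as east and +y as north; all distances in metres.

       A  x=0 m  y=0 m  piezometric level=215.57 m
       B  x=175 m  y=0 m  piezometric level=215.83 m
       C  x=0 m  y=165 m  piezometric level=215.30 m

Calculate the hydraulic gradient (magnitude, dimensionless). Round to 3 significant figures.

∂h/∂x = (215.83 − 215.57) / (175 − 0) = +0.001486
∂h/∂y = (215.30 − 215.57) / (165 − 0) = -0.001636
|∇h| = √(0.001486² + -0.001636²) = 0.00221

0.00221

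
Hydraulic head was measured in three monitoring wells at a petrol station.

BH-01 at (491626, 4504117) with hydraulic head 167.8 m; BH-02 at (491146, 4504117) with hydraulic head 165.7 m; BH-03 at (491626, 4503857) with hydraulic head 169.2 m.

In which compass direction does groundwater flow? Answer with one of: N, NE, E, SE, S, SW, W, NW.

∂h/∂x = (165.7 − 167.8) / (491146 − 491626) = +0.004375
∂h/∂y = (169.2 − 167.8) / (4503857 − 4504117) = -0.005385
Flow = −∇h = (-0.004375 east, +0.005385 north), which points northwest.

NW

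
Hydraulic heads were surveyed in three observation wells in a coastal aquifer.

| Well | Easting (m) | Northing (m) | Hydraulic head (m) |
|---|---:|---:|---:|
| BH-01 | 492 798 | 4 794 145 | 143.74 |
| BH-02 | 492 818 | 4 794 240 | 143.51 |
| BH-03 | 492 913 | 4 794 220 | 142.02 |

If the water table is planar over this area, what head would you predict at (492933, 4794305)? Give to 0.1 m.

141.8 m

With h = a·x + b·y + c and BH-01 as origin, the differences give:
  20·a + 95·b = -0.23
  115·a + 75·b = -1.72
Eliminate b (×75 and ×95, subtract): -9425·a = 146.150 → a = ∂h/∂x = -0.01551
Back-substitute: b = ∂h/∂y = +0.0008435.
h(492933, 4794305) = 143.74 + (-0.01551)·(135) + (+0.0008435)·(160) = 143.74 -2.093 +0.135 = 141.782 m.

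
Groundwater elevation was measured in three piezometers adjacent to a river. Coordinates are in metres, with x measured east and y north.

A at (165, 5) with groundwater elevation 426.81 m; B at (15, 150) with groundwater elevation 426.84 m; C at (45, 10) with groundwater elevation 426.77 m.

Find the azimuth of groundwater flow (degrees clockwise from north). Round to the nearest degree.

Taking A as reference: B−A = (-150, 145, +0.03); C−A = (-120, 5, -0.04).
Solve a·Δx + b·Δy = Δh: det = (-150)·5 − (-120)·145 = 16650.
∂h/∂x = [(+0.03)·5 − (-0.04)·145] / 16650 = +0.0003574
∂h/∂y = [(-150)·(-0.04) − (-120)·(+0.03)] / 16650 = +0.0005766
Flow direction (−∇h) has components (-0.0003574 E, -0.0005766 N).
Azimuth = atan2(E, N) = atan2(-0.0003574, -0.0005766) = 211.8° ≈ 212°.

212°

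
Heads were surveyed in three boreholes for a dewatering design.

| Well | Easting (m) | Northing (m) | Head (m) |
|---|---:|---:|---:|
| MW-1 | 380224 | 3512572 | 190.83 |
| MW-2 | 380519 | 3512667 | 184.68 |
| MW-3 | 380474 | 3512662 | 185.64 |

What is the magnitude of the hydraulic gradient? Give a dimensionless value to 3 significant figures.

Differences from MW-1: to MW-2 (Δx, Δy, Δh) = (295, 95, -6.15); to MW-3 = (250, 90, -5.19).
Determinant of the coordinate differences = 295·90 − 250·95 = 2800.
∂h/∂x = [(-6.15)·90 − (-5.19)·95] / 2800 = -0.02159
∂h/∂y = [295·(-5.19) − 250·(-6.15)] / 2800 = +0.002304
|∇h| = √(-0.02159² + 0.002304²) = 0.02171

0.0217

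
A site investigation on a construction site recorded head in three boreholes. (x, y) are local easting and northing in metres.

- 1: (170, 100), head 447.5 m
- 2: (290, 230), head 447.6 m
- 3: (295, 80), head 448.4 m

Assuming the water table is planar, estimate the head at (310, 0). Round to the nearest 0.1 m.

448.9 m

Differences from 1: to 2 (Δx, Δy, Δh) = (120, 130, +0.1); to 3 = (125, -20, +0.9).
Determinant of the coordinate differences = 120·(-20) − 125·130 = -18650.
∂h/∂x = [(+0.1)·(-20) − (+0.9)·130] / -18650 = +0.006381
∂h/∂y = [120·(+0.9) − 125·(+0.1)] / -18650 = -0.005121
h(310, 0) = 447.5 + (+0.006381)·(140) + (-0.005121)·(-100) = 447.5 +0.893 +0.512 = 448.905 m.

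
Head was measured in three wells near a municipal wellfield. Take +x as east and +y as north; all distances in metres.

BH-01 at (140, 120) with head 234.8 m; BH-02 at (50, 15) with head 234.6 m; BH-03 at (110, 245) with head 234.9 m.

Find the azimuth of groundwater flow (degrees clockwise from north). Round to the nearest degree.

With h = a·x + b·y + c and BH-01 as origin, the differences give:
  (-90)·a + (-105)·b = -0.2
  (-30)·a + 125·b = +0.1
Eliminate b (×125 and ×(-105), subtract): -14400·a = -14.50 → a = ∂h/∂x = +0.001007
Back-substitute: b = ∂h/∂y = +0.001042.
Flow direction (−∇h) has components (-0.001007 E, -0.001042 N).
Azimuth = atan2(E, N) = atan2(-0.001007, -0.001042) = 224.0° ≈ 224°.

224°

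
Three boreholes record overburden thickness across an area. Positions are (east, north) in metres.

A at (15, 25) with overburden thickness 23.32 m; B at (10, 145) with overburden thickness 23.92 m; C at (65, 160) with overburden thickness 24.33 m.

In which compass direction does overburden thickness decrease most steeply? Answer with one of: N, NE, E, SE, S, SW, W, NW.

With d = a·x + b·y + c and A as origin, the differences give:
  (-5)·a + 120·b = +0.60
  50·a + 135·b = +1.01
Eliminate b (×135 and ×120, subtract): -6675·a = -40.200 → a = ∂d/∂x = +0.006022
Back-substitute: b = ∂d/∂y = +0.005251.
Steepest decrease is along −∇f = (-0.006022 E, -0.005251 N) → southwest.

SW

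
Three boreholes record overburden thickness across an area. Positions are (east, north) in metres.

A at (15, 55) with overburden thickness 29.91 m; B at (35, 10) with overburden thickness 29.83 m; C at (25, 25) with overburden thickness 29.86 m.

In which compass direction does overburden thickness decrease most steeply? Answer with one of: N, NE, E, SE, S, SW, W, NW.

With d = a·x + b·y + c and A as origin, the differences give:
  20·a + (-45)·b = -0.08
  10·a + (-30)·b = -0.05
Eliminate b (×(-30) and ×(-45), subtract): -150·a = 0.150 → a = ∂d/∂x = -0.001000
Back-substitute: b = ∂d/∂y = +0.001333.
Steepest decrease is along −∇f = (+0.001000 E, -0.001333 N) → southeast.

SE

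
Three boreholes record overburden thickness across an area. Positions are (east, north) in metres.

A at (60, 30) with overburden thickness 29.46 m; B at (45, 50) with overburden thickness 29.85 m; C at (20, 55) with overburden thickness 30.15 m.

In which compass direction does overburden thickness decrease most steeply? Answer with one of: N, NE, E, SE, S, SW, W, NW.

Differences from A: to B (Δx, Δy, Δh) = (-15, 20, +0.39); to C = (-40, 25, +0.69).
Solve a·Δx + b·Δy = Δd: det = (-15)·25 − (-40)·20 = 425.
∂d/∂x = [(+0.39)·25 − (+0.69)·20] / 425 = -0.009529
∂d/∂y = [(-15)·(+0.69) − (-40)·(+0.39)] / 425 = +0.01235
Steepest decrease is along −∇f = (+0.009529 E, -0.01235 N) → southeast.

SE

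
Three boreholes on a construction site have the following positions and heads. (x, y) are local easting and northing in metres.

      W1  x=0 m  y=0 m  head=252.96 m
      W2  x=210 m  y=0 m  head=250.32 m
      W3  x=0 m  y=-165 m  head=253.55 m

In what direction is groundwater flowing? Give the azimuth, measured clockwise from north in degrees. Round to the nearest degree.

074°

∂h/∂x = (250.32 − 252.96) / (210 − 0) = -0.01257
∂h/∂y = (253.55 − 252.96) / (-165 − 0) = -0.003576
Flow direction (−∇h) has components (+0.01257 E, +0.003576 N).
Azimuth = atan2(E, N) = atan2(+0.01257, +0.003576) = 74.1° ≈ 074°.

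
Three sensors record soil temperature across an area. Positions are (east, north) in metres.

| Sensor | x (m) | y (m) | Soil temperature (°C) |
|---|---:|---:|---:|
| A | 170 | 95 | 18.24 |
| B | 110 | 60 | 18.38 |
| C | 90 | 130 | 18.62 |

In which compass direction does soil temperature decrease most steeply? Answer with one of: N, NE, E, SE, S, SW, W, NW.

With T = a·x + b·y + c and A as origin, the differences give:
  (-60)·a + (-35)·b = +0.14
  (-80)·a + 35·b = +0.38
Eliminate b (×35 and ×(-35), subtract): -4900·a = 18.200 → a = ∂T/∂x = -0.003714
Back-substitute: b = ∂T/∂y = +0.002367.
Steepest decrease is along −∇f = (+0.003714 E, -0.002367 N) → southeast.

SE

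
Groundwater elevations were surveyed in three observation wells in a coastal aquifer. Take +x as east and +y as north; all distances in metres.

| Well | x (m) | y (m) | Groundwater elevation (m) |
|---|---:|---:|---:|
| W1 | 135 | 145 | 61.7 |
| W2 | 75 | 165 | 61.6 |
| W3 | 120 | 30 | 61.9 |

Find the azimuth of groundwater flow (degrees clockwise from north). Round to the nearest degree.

331°

Differences from W1: to W2 (Δx, Δy, Δh) = (-60, 20, -0.1); to W3 = (-15, -115, +0.2).
Solve a·Δx + b·Δy = Δh: det = (-60)·(-115) − (-15)·20 = 7200.
∂h/∂x = [(-0.1)·(-115) − (+0.2)·20] / 7200 = +0.001042
∂h/∂y = [(-60)·(+0.2) − (-15)·(-0.1)] / 7200 = -0.001875
Flow direction (−∇h) has components (-0.001042 E, +0.001875 N).
Azimuth = atan2(E, N) = atan2(-0.001042, +0.001875) = 330.9° ≈ 331°.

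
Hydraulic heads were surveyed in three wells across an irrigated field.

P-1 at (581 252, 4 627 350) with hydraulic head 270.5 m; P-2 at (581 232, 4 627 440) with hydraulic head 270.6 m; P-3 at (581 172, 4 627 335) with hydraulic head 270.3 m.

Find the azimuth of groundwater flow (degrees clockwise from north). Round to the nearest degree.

234°

With h = a·x + b·y + c and P-1 as origin, the differences give:
  (-20)·a + 90·b = +0.1
  (-80)·a + (-15)·b = -0.2
Eliminate b (×(-15) and ×90, subtract): 7500·a = 16.50 → a = ∂h/∂x = +0.002200
Back-substitute: b = ∂h/∂y = +0.001600.
Flow direction (−∇h) has components (-0.002200 E, -0.001600 N).
Azimuth = atan2(E, N) = atan2(-0.002200, -0.001600) = 234.0° ≈ 234°.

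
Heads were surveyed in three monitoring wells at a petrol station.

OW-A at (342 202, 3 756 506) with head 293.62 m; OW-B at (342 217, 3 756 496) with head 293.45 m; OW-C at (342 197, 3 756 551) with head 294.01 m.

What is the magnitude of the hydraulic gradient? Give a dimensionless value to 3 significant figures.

0.0100

Differences from OW-A: to OW-B (Δx, Δy, Δh) = (15, -10, -0.17); to OW-C = (-5, 45, +0.39).
Determinant of the coordinate differences = 15·45 − (-5)·(-10) = 625.
∂h/∂x = [(-0.17)·45 − (+0.39)·(-10)] / 625 = -0.006000
∂h/∂y = [15·(+0.39) − (-5)·(-0.17)] / 625 = +0.008000
|∇h| = √(-0.006000² + 0.008000²) = 0.01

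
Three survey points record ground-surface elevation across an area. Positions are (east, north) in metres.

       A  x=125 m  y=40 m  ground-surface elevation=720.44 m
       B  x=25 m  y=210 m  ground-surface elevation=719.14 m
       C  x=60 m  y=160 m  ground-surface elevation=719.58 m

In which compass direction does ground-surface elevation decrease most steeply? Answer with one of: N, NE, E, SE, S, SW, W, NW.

Three-point gradient (reference A): Δ to B = (-100, 170, -1.30), Δ to C = (-65, 120, -0.86).
∂z/∂x = +0.01032, ∂z/∂y = -0.001579 (det = -950).
Steepest decrease is along −∇f = (-0.01032 E, +0.001579 N) → west.

W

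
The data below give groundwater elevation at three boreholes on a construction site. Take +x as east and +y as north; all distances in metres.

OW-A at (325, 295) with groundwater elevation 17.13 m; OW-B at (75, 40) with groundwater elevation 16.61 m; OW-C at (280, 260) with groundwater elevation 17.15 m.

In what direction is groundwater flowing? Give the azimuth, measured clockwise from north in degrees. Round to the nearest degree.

With h = a·x + b·y + c and OW-A as origin, the differences give:
  (-250)·a + (-255)·b = -0.52
  (-45)·a + (-35)·b = +0.02
Eliminate b (×(-35) and ×(-255), subtract): -2725·a = 23.300 → a = ∂h/∂x = -0.008550
Back-substitute: b = ∂h/∂y = +0.01042.
Flow direction (−∇h) has components (+0.008550 E, -0.01042 N).
Azimuth = atan2(E, N) = atan2(+0.008550, -0.01042) = 140.6° ≈ 141°.

141°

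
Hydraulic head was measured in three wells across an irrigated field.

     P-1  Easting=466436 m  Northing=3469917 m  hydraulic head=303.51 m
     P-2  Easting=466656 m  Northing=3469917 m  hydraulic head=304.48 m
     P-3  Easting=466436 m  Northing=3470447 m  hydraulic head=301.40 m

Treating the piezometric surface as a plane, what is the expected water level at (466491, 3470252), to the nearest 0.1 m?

302.4 m

∂h/∂x = (304.48 − 303.51) / (466656 − 466436) = +0.004409
∂h/∂y = (301.40 − 303.51) / (3470447 − 3469917) = -0.003981
h(466491, 3470252) = 303.51 + (+0.004409)·(55) + (-0.003981)·(335) = 303.51 +0.243 -1.334 = 302.419 m.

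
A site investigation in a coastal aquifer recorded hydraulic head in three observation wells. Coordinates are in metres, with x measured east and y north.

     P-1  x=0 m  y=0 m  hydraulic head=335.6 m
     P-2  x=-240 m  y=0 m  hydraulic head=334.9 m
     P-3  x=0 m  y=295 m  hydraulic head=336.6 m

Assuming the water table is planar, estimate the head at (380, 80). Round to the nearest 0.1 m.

∂h/∂x = (334.9 − 335.6) / (-240 − 0) = +0.002917
∂h/∂y = (336.6 − 335.6) / (295 − 0) = +0.003390
h(380, 80) = 335.6 + (+0.002917)·(380) + (+0.003390)·(80) = 335.6 +1.108 +0.271 = 336.980 m.

337.0 m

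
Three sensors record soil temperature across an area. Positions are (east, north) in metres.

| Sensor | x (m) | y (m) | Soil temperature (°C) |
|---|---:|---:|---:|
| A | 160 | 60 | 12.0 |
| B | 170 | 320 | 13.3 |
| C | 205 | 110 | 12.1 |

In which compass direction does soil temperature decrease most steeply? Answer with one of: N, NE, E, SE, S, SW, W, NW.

Differences from A: to B (Δx, Δy, Δh) = (10, 260, +1.3); to C = (45, 50, +0.1).
Determinant of the coordinate differences = 10·50 − 45·260 = -11200.
∂T/∂x = [(+1.3)·50 − (+0.1)·260] / -11200 = -0.003482
∂T/∂y = [10·(+0.1) − 45·(+1.3)] / -11200 = +0.005134
Steepest decrease is along −∇f = (+0.003482 E, -0.005134 N) → southeast.

SE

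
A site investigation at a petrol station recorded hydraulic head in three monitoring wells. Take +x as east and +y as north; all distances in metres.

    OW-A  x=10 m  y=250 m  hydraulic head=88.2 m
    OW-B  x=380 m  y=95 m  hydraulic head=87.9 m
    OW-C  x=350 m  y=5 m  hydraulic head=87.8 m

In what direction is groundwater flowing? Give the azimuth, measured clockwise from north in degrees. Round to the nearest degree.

With h = a·x + b·y + c and OW-A as origin, the differences give:
  370·a + (-155)·b = -0.3
  340·a + (-245)·b = -0.4
Eliminate b (×(-245) and ×(-155), subtract): -37950·a = 11.50 → a = ∂h/∂x = -0.0003030
Back-substitute: b = ∂h/∂y = +0.001212.
Flow direction (−∇h) has components (+0.0003030 E, -0.001212 N).
Azimuth = atan2(E, N) = atan2(+0.0003030, -0.001212) = 166.0° ≈ 166°.

166°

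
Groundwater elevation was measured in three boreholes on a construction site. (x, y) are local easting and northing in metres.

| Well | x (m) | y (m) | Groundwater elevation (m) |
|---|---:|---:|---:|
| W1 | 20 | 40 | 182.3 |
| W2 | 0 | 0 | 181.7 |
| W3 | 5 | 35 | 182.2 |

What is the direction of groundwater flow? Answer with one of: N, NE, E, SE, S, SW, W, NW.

S

Differences from W1: to W2 (Δx, Δy, Δh) = (-20, -40, -0.6); to W3 = (-15, -5, -0.1).
Solve a·Δx + b·Δy = Δh: det = (-20)·(-5) − (-15)·(-40) = -500.
∂h/∂x = [(-0.6)·(-5) − (-0.1)·(-40)] / -500 = +0.002000
∂h/∂y = [(-20)·(-0.1) − (-15)·(-0.6)] / -500 = +0.01400
Flow = −∇h = (-0.002000 east, -0.01400 north), which points south.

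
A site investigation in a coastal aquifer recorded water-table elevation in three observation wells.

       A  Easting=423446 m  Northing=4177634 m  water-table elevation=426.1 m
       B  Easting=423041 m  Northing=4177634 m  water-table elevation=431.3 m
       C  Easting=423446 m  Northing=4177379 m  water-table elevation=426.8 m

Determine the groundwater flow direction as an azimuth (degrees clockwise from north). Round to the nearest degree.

078°

∂h/∂x = (431.3 − 426.1) / (423041 − 423446) = -0.01284
∂h/∂y = (426.8 − 426.1) / (4177379 − 4177634) = -0.002745
Flow direction (−∇h) has components (+0.01284 E, +0.002745 N).
Azimuth = atan2(E, N) = atan2(+0.01284, +0.002745) = 77.9° ≈ 078°.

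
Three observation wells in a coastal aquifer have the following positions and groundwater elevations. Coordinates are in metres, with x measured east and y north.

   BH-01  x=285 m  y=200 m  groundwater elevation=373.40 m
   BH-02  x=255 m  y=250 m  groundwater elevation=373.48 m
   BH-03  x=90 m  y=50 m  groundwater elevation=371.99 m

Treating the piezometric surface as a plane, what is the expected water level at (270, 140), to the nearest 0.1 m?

373.1 m

With h = a·x + b·y + c and BH-01 as origin, the differences give:
  (-30)·a + 50·b = +0.08
  (-195)·a + (-150)·b = -1.41
Eliminate b (×(-150) and ×50, subtract): 14250·a = 58.500 → a = ∂h/∂x = +0.004105
Back-substitute: b = ∂h/∂y = +0.004063.
h(270, 140) = 373.40 + (+0.004105)·(-15) + (+0.004063)·(-60) = 373.40 -0.062 -0.244 = 373.095 m.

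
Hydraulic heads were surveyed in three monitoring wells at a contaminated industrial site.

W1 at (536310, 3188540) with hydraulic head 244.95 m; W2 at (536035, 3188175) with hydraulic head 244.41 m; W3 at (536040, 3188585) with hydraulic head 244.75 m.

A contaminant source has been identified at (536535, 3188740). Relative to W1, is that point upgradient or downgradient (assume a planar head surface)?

With h = a·x + b·y + c and W1 as origin, the differences give:
  (-275)·a + (-365)·b = -0.54
  (-270)·a + 45·b = -0.20
Eliminate b (×45 and ×(-365), subtract): -110925·a = -97.300 → a = ∂h/∂x = +0.0008772
Back-substitute: b = ∂h/∂y = +0.0008186.
Head at (536535, 3188740) = 244.95 + (+0.0008772)·(225) + (+0.0008186)·(200) = 245.31 m.
That is higher than the 244.95 m at W1, so the point is upgradient.

upgradient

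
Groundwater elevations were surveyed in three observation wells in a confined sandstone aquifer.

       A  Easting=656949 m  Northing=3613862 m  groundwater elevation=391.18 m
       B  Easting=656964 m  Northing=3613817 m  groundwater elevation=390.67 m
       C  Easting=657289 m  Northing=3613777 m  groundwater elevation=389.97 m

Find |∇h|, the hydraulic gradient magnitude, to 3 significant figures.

0.0111

Differences from A: to B (Δx, Δy, Δh) = (15, -45, -0.51); to C = (340, -85, -1.21).
Determinant of the coordinate differences = 15·(-85) − 340·(-45) = 14025.
∂h/∂x = [(-0.51)·(-85) − (-1.21)·(-45)] / 14025 = -0.0007914
∂h/∂y = [15·(-1.21) − 340·(-0.51)] / 14025 = +0.01107
|∇h| = √(-0.0007914² + 0.01107²) = 0.0111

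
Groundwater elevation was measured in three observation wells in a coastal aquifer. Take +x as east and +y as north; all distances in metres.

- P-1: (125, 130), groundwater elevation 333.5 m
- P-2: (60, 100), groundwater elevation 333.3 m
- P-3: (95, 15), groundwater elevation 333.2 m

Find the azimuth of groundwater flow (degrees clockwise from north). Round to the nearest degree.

226°

With h = a·x + b·y + c and P-1 as origin, the differences give:
  (-65)·a + (-30)·b = -0.2
  (-30)·a + (-115)·b = -0.3
Eliminate b (×(-115) and ×(-30), subtract): 6575·a = 14.00 → a = ∂h/∂x = +0.002129
Back-substitute: b = ∂h/∂y = +0.002053.
Flow direction (−∇h) has components (-0.002129 E, -0.002053 N).
Azimuth = atan2(E, N) = atan2(-0.002129, -0.002053) = 226.0° ≈ 226°.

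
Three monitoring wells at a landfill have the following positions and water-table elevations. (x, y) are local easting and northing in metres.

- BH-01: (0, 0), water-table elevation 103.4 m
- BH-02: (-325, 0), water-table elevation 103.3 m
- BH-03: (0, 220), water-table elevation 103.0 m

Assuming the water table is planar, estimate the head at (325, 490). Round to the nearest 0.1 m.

102.6 m

∂h/∂x = (103.3 − 103.4) / (-325 − 0) = +0.0003077
∂h/∂y = (103.0 − 103.4) / (220 − 0) = -0.001818
h(325, 490) = 103.4 + (+0.0003077)·(325) + (-0.001818)·(490) = 103.4 +0.100 -0.891 = 102.609 m.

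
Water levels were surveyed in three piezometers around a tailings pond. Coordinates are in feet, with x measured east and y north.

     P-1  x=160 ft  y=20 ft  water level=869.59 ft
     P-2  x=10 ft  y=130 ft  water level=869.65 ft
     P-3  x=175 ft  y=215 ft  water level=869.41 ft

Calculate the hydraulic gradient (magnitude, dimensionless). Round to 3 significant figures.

0.00132

With h = a·x + b·y + c and P-1 as origin, the differences give:
  (-150)·a + 110·b = +0.06
  15·a + 195·b = -0.18
Eliminate b (×195 and ×110, subtract): -30900·a = 31.500 → a = ∂h/∂x = -0.001019
Back-substitute: b = ∂h/∂y = -0.0008447.
|∇h| = √(-0.001019² + -0.0008447²) = 0.001324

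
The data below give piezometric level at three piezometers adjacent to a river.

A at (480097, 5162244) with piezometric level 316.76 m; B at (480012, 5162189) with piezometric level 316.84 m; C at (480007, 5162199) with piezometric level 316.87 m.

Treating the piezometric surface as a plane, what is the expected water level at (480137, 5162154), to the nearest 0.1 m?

316.5 m

Three-point gradient (reference A): Δ to B = (-85, -55, +0.08), Δ to C = (-90, -45, +0.11).
∂h/∂x = -0.002178, ∂h/∂y = +0.001911 (det = -1125).
h(480137, 5162154) = 316.76 + (-0.002178)·(40) + (+0.001911)·(-90) = 316.76 -0.087 -0.172 = 316.501 m.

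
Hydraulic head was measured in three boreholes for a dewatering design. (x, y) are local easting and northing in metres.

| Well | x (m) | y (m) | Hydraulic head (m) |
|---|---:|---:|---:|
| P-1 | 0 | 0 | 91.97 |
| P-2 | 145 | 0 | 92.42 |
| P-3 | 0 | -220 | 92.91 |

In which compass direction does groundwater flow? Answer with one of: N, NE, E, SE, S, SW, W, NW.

∂h/∂x = (92.42 − 91.97) / (145 − 0) = +0.003103
∂h/∂y = (92.91 − 91.97) / (-220 − 0) = -0.004273
Flow = −∇h = (-0.003103 east, +0.004273 north), which points northwest.

NW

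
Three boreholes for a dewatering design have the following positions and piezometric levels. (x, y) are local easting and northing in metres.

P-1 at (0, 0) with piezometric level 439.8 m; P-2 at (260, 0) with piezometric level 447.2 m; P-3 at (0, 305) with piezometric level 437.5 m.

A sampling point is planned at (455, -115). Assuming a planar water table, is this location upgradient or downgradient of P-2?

upgradient

∂h/∂x = (447.2 − 439.8) / (260 − 0) = +0.02846
∂h/∂y = (437.5 − 439.8) / (305 − 0) = -0.007541
Head at (455, -115) = 439.8 + (+0.02846)·(455) + (-0.007541)·(-115) = 453.62 m.
That is higher than the 447.2 m at P-2, so the point is upgradient.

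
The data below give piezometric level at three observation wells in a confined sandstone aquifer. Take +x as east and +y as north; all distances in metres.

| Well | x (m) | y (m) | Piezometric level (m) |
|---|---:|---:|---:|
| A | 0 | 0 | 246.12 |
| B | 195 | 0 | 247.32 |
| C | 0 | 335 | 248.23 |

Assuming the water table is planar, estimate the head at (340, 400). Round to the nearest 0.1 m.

250.7 m

∂h/∂x = (247.32 − 246.12) / (195 − 0) = +0.006154
∂h/∂y = (248.23 − 246.12) / (335 − 0) = +0.006299
h(340, 400) = 246.12 + (+0.006154)·(340) + (+0.006299)·(400) = 246.12 +2.092 +2.519 = 250.732 m.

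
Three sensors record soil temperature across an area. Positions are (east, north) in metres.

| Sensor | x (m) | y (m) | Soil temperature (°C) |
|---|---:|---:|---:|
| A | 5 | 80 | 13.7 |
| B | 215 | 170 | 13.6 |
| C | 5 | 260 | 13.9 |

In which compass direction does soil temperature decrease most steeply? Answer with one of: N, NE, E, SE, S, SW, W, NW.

With T = a·x + b·y + c and A as origin, the differences give:
  210·a + 90·b = -0.1
  0·a + 180·b = +0.2
Eliminate b (×180 and ×90, subtract): 37800·a = -36.00 → a = ∂T/∂x = -0.0009524
Back-substitute: b = ∂T/∂y = +0.001111.
Steepest decrease is along −∇f = (+0.0009524 E, -0.001111 N) → southeast.

SE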